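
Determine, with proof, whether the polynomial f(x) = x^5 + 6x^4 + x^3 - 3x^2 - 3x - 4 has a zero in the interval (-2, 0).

f(-2) = 46 and f(0) = -4, which have opposite signs.
Since f is a polynomial it is continuous on [-2, 0].
By the Intermediate Value Theorem, f takes the value 0 somewhere in the open interval.

Such a root exists.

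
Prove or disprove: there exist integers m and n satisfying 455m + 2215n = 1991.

No such integers exist.

Both 455 and 2215 are divisible by gcd(455, 2215) = 5, hence so is any combination 455m + 2215n.
But 1991 is not a multiple of 5 (it leaves remainder 1).
So the equation is unsolvable over ℤ.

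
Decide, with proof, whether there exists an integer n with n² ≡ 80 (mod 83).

83 is prime, so by Euler's criterion 80 is a square mod 83 iff 80^((83−1)/2) = 80^41 ≡ 1 (mod 83).
Repeated squaring mod 83: 80^2 = 6400 ≡ 9; 80^4 ≡ 9² = 81 ≡ 81; 80^8 ≡ 81² = 6561 ≡ 4; 80^16 ≡ 4² = 16 ≡ 16; 80^32 ≡ 16² = 256 ≡ 7.
Since 41 = 32 + 8 + 1, 80^41 ≡ 7 · 4 · 80; multiplying out mod 83: 7·4 = 28 ≡ 28, then 28·80 = 2240 ≡ 82. Thus 80^41 ≡ 82 ≡ −1 (mod 83).
By Euler's criterion 80 is a quadratic non-residue mod 83: no n satisfies n² ≡ 80 (mod 83).

No such integer exists.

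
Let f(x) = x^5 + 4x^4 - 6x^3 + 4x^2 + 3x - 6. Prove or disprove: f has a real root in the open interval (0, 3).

Such a root exists.

f(0) = -6 and f(3) = 444, which have opposite signs.
As a polynomial, f is continuous on every closed interval.
By the Intermediate Value Theorem f must vanish at some point of (0, 3).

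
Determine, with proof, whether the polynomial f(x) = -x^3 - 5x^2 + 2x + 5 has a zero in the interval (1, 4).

Yes, f has a root in the interval.

f(1) = 1 and f(4) = -131, which have opposite signs.
Since f is a polynomial it is continuous on [1, 4].
By the Intermediate Value Theorem f must vanish at some point of (1, 4).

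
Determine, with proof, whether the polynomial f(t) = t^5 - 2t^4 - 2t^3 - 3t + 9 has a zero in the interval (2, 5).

Yes, f has a root in the interval.

f(2) = -13 and f(5) = 1619, which have opposite signs.
As a polynomial, f is continuous on every closed interval.
By the Intermediate Value Theorem f must vanish at some point of (2, 5).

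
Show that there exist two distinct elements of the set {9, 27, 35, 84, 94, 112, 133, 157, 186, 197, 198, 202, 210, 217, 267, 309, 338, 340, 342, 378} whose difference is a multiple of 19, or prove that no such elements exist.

The pair (27, 84) works.

Both 27 and 84 leave remainder 8 on division by 19; their difference 57 = 3·19 is a multiple of 19.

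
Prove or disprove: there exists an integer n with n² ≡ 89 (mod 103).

Apply Euler's criterion with the prime 103: 89 is a quadratic residue iff 89^51 ≡ 1 (mod 103), and a non-residue iff it is ≡ −1.
Squaring successively (mod 103): 89^2 = 7921 ≡ 93; 89^4 ≡ 93² = 8649 ≡ 100; 89^8 ≡ 100² = 10000 ≡ 9; 89^16 ≡ 9² = 81 ≡ 81; 89^32 ≡ 81² = 6561 ≡ 72.
Since 51 = 32 + 16 + 2 + 1, 89^51 ≡ 72 · 81 · 93 · 89; multiplying out mod 103: 72·81 = 5832 ≡ 64, then 64·93 = 5952 ≡ 81, then 81·89 = 7209 ≡ 102. Thus 89^51 ≡ 102 ≡ −1 (mod 103).
By Euler's criterion 89 is a quadratic non-residue mod 103: no n satisfies n² ≡ 89 (mod 103).

No such integer exists.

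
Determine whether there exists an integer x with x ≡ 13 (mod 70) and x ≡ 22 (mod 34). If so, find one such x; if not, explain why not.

No, no such integer exists.

Both moduli are multiples of 2 = gcd(70, 34), so any solution would satisfy x ≡ 13 and x ≡ 22 modulo 2 simultaneously.
These are incompatible: 13 − 22 = -9 is not divisible by 2.
Therefore no such x exists.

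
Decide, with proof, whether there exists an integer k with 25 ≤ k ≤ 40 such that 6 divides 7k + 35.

k = 25

Try k = 25: 7·25 + 35 = 210 = 35·6, which is divisible by 6.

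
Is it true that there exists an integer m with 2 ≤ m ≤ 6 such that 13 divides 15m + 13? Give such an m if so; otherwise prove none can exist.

The values of 15m + 13 for m = 2, 3, …, 6 are 43, 58, 73, 88, 103; reduced mod 13 these are 4, 6, 8, 10, 12.
The residue 0 does not occur, so no m in [2, 6] makes 15m + 13 a multiple of 13.

No such integer m in that range exists.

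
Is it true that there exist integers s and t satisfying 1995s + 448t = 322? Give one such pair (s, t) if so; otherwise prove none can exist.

s = 6, t = -26

Since gcd(1995, 448) = 7 and 322 = 7·46, Bézout's identity guarantees a solution.
Dividing through by 7 reduces the equation to 285s + 64t = 46.
Euclidean algorithm: 285 = 4·64 + 29, 64 = 2·29 + 6, 29 = 4·6 + 5, 6 = 1·5 + 1, 5 = 5·1 + 0.
Working back up the chain: 1 = 6 − 1·5 = 6 − (29 − 4·6) = −29 + 5·6 = −29 + 5·(64 − 2·29) = 5·64 − 11·29 = 5·64 − 11·(285 − 4·64) = −11·285 + 49·64. So 285·(-11) + 64·49 = 1.
Times 46: 285·(-506) + 64·2254 = 46, so (-506, 2254) solves it.
Shifting by a multiple of (64, −285) keeps it a solution: s = -506 + 8·64 = 6, t = 2254 − 8·285 = -26.
Indeed 1995·6 + 448·(-26) = 11970 − 11648 = 322.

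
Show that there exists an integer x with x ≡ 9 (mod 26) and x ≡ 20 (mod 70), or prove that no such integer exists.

No such integer exists.

gcd(26, 70) = 2. If x ≡ 9 (mod 26) and x ≡ 20 (mod 70), then x ≡ 9 (mod 2) and x ≡ 20 (mod 2).
However 9 ≡ 1 and 20 ≡ 0 (mod 2), and 1 ≠ 0.
Hence the system has no solution.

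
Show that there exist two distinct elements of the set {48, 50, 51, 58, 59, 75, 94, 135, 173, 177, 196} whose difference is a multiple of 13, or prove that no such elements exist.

No such pair exists.

Residues mod 13: 48↦9, 50↦11, 51↦12, 58↦6, 59↦7, 75↦10, 94↦3, 135↦5, 173↦4, 177↦8, 196↦1.
These 11 residues are pairwise different, hence no difference of two elements is divisible by 13.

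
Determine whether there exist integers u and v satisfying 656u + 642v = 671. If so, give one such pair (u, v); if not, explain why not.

Any value of 656u + 642v is a multiple of gcd(656, 642) = 2.
However 671 leaves remainder 1 on division by 2.
So the equation is unsolvable over ℤ.

There are no such integers.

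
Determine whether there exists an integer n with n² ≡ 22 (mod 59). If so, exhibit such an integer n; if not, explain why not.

n = 50

Take n = 50. Then 50² = 2500 = 42·59 + 22, so 50² ≡ 22 (mod 59).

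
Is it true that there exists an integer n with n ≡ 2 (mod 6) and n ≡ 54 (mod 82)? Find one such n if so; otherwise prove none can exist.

n = 218

The moduli are not coprime: gcd(6, 82) = 2. Compatibility requires 2 ∣ (54 − 2) = 52, which holds, so solutions exist.
Put n = 2 + 6t, so we need 6t ≡ 52 (mod 82), equivalently (divide by 2) 3t ≡ 26 (mod 41).
Invert 3 mod 41 by the Euclidean algorithm: 41 = 13·3 + 2, 3 = 1·2 + 1, 2 = 2·1 + 0; back-substituting, 1 = 3 − 1·2 = 3 − (41 − 13·3) = −41 + 14·3. Hence 3·14 ≡ 1, so 3⁻¹ ≡ 14 (mod 41).
Therefore t ≡ 14·26 = 364 ≡ 36 (mod 41).
Then n = 2 + 6·36 = 218.
Indeed 218 ≡ 2 (mod 6) and 218 ≡ 54 (mod 82).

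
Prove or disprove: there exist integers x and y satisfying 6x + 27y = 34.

No, no such integers exist.

Any value of 6x + 27y is a multiple of gcd(6, 27) = 3.
But 34 is not a multiple of 3 (it leaves remainder 1).
Hence no integers x, y satisfy the equation.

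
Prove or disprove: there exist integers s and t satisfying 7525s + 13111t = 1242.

Any value of 7525s + 13111t is a multiple of gcd(7525, 13111) = 7.
But 1242 is not a multiple of 7 (it leaves remainder 3).
Therefore 7525s + 13111t = 1242 has no solution in integers.

No, no such integers exist.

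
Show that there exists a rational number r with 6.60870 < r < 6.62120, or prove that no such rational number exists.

r = 86/13

Look for a denominator N such that an integer falls strictly between N·6.60870 and N·6.62120. N = 13 works: 13·6.60870 = 85.91310 < 86 < 86.07560 = 13·6.62120.
Dividing back, 6.60870 < 86/13 < 6.62120, and 86/13 is rational.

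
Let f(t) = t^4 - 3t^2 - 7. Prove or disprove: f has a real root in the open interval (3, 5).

f(3) = 47 and f(5) = 543, both positive, so a sign-change argument is unavailable; we show f keeps this sign on the whole interval.
Shift to the endpoint 3: with t = 3 + u (0 < u < 2), one computes f(3 + u) = u^4 + 12u^3 + 51u^2 + 90u + 47.
All 5 nonzero coefficients of this polynomial in u are positive; hence for u > 0 the value is a sum of positive terms (the constant 47 among them).
Therefore f(t) > 0 throughout (3, 5), and f has no zero there.

No such root exists.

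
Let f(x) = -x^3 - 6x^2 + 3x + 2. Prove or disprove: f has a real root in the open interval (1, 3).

The endpoint values f(1) = -2 and f(3) = -70 are both negative. Claim: f(x) < 0 for every x in (1, 3).
Shift to the endpoint 1: with x = 1 + u (0 < u < 2), one computes f(1 + u) = -u^3 - 9u^2 - 12u - 2.
The nonzero coefficients here are all negative, so for u > 0 every term is negative (or zero), and the constant term -2 is strictly negative.
Therefore f(x) < 0 throughout (1, 3), and f has no zero there.

f has no root in that interval.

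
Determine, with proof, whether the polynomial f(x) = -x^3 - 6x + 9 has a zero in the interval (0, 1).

f has no root in that interval.

f(0) = 9 and f(1) = 2, both positive.
f'(x) = -3x^2 - 6 has discriminant 0² − 4·(-3)·(-6) = -72 < 0, so f' has no real roots and is negative for every real x.
So f is strictly decreasing; between 0 and 1 its values lie between f(0) = 9 and f(1) = 2, all positive. Therefore f has no root in (0, 1).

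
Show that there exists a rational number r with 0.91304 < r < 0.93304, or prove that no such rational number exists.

r = 11/12

Scale by 12: the interval becomes (10.95648, 11.19648), which contains the integer 11.
Hence 11/12 is a rational number with 0.91304 < 11/12 < 0.93304.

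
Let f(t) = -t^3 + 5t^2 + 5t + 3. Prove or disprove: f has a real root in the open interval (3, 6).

f(3) = 36 and f(6) = -3, which have opposite signs.
As a polynomial, f is continuous on every closed interval.
By the Intermediate Value Theorem f must vanish at some point of (3, 6).

Yes, f has a root in the interval.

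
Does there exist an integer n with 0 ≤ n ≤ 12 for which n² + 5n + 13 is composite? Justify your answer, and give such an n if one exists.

n = 2

At n = 2: 2² + 5·2 + 13 = 27 = 3·9, which is composite.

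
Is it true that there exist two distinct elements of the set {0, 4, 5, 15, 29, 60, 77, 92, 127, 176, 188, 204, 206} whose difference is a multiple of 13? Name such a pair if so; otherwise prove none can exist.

No, no such pair exists.

Residues mod 13: 0↦0, 4↦4, 5↦5, 15↦2, 29↦3, 60↦8, 77↦12, 92↦1, 127↦10, 176↦7, 188↦6, 204↦9, 206↦11.
All 13 residues are distinct, so no two elements differ by a multiple of 13.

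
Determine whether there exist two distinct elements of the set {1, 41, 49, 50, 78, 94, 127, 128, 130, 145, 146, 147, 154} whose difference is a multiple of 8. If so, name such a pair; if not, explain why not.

1 mod 8 = 1 and 41 mod 8 = 1, so 41 − 1 = 40 = 5·8.

1 and 41 are such a pair.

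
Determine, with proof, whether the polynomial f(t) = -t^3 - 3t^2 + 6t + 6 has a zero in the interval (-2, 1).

f(-2) = -10 and f(1) = 8, which have opposite signs.
As a polynomial, f is continuous on every closed interval.
By the Intermediate Value Theorem, f takes the value 0 somewhere in the open interval.

Such a root exists.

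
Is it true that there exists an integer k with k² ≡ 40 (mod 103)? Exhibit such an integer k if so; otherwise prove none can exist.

Apply Euler's criterion with the prime 103: 40 is a quadratic residue iff 40^51 ≡ 1 (mod 103), and a non-residue iff it is ≡ −1.
Repeated squaring mod 103: 40^2 = 1600 ≡ 55; 40^4 ≡ 55² = 3025 ≡ 38; 40^8 ≡ 38² = 1444 ≡ 2; 40^16 ≡ 2² = 4 ≡ 4; 40^32 ≡ 4² = 16 ≡ 16.
Since 51 = 32 + 16 + 2 + 1, 40^51 ≡ 16 · 4 · 55 · 40; multiplying out mod 103: 16·4 = 64 ≡ 64, then 64·55 = 3520 ≡ 18, then 18·40 = 720 ≡ 102. Thus 40^51 ≡ 102 ≡ −1 (mod 103).
The value −1 means 40 is a non-residue modulo 103, so k² ≡ 40 (mod 103) is impossible.

There is no such integer.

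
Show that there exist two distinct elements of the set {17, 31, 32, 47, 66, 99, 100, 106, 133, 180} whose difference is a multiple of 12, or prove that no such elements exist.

Two integers differ by a multiple of 12 exactly when they have the same residue mod 12. The residues are 17↦5, 31↦7, 32↦8, 47↦11, 66↦6, 99↦3, 100↦4, 106↦10, 133↦1, 180↦0.
All 10 residues are distinct, so no two elements differ by a multiple of 12.

There is no such pair.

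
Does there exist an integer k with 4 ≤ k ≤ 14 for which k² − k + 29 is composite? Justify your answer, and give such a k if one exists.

k = 13

At k = 13: 13² − 13 + 29 = 185 = 5·37, which is composite.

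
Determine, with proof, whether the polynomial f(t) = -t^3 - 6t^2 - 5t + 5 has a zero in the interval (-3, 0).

f(-3) = -7 and f(0) = 5, which have opposite signs.
f is continuous everywhere (it is a polynomial), in particular on [-3, 0].
By the Intermediate Value Theorem f must vanish at some point of (-3, 0).

Such a root exists.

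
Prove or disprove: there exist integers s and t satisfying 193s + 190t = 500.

Since gcd(193, 190) = 1, every integer is an integer combination of 193 and 190.
Run the Euclidean algorithm on 193 and 190: 193 = 1·190 + 3, 190 = 63·3 + 1, 3 = 3·1 + 0.
Unwinding: 1 = 190 − 63·3 = 190 − 63·(193 − 1·190) = −63·193 + 64·190, i.e. 193·(-63) + 190·64 = 1.
Scaling by 500 gives the particular solution (s, t) = (-31500, 32000).
Shifting by a multiple of (190, −193) keeps it a solution: s = -31500 + 166·190 = 40, t = 32000 − 166·193 = -38.
Indeed 193·40 + 190·(-38) = 7720 − 7220 = 500.

s = 40, t = -38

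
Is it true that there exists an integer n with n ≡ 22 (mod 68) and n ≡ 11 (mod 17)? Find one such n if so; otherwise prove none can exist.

No such integer exists.

Both moduli are multiples of 17 = gcd(68, 17), so any solution would satisfy n ≡ 22 and n ≡ 11 modulo 17 simultaneously.
But 22 mod 17 = 5 while 11 mod 17 = 11, a contradiction.
Therefore no such n exists.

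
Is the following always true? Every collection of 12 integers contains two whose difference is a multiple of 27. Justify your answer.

No; for instance {122, 123, 124, 125, 126, 127, 128, 129, 130, 131, 132, 133} is a counterexample.

Take the 12 consecutive integers 122, 123, …, 133: their residues mod 27 are all distinct because 12 ≤ 27.
The differences between them range over 1, …, 11, none of which is divisible by 27.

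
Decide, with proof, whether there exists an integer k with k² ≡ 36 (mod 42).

Take k = 6. Then 6² = 36, and since 0 ≤ 36 < 42 this is already reduced: 6² ≡ 36 (mod 42).

k = 6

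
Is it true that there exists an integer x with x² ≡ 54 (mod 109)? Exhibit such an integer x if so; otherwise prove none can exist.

No such integer exists.

109 is prime, so by Euler's criterion 54 is a square mod 109 iff 54^((109−1)/2) = 54^54 ≡ 1 (mod 109).
Squaring successively (mod 109): 54^2 = 2916 ≡ 82; 54^4 ≡ 82² = 6724 ≡ 75; 54^8 ≡ 75² = 5625 ≡ 66; 54^16 ≡ 66² = 4356 ≡ 105; 54^32 ≡ 105² = 11025 ≡ 16.
Since 54 = 32 + 16 + 4 + 2, 54^54 ≡ 16 · 105 · 75 · 82; multiplying out mod 109: 16·105 = 1680 ≡ 45, then 45·75 = 3375 ≡ 105, then 105·82 = 8610 ≡ 108. Thus 54^54 ≡ 108 ≡ −1 (mod 109).
The value −1 means 54 is a non-residue modulo 109, so x² ≡ 54 (mod 109) is impossible.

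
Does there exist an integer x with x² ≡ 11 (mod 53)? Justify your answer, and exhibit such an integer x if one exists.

x = 45

x = 45 works: 45² = 2025, and 2025 − 11 = 2014 = 38·53.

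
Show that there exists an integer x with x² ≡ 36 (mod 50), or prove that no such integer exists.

Take x = 6. Then 6² = 36, and since 0 ≤ 36 < 50 this is already reduced: 6² ≡ 36 (mod 50).

x = 6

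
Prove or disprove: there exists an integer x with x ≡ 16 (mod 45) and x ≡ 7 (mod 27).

gcd(45, 27) = 9. A simultaneous solution exists iff 16 ≡ 7 (mod 9); here 16 mod 9 = 7 = 7 mod 9, so it does.
Step through x = 16, 16 + 45, 16 + 2·45, …: the values 16, 61 reduce mod 27 to 16, 7. The value 61 hits 7.
Verify: 61 = 1·45 + 16 and 61 = 2·27 + 7. ✓

x = 61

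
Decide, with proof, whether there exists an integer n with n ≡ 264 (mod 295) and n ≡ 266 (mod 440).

There is no such integer.

Both moduli are multiples of 5 = gcd(295, 440), so any solution would satisfy n ≡ 264 and n ≡ 266 modulo 5 simultaneously.
These are incompatible: 264 − 266 = -2 is not divisible by 5.
Hence the system has no solution.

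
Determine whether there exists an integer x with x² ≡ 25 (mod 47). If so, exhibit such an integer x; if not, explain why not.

x = 42

x = 42 works: 42² = 1764, and 1764 − 25 = 1739 = 37·47.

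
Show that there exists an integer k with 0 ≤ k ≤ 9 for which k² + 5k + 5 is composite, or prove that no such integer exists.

k = 5

At k = 5: 5² + 5·5 + 5 = 55 = 5·11, which is composite.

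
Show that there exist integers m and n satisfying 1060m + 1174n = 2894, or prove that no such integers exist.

m = 57, n = -49

gcd(1060, 1174) = 2, and 2 divides 2894, so integer solutions exist.
Dividing through by 2 reduces the equation to 530m + 587n = 1447.
Euclidean algorithm: 587 = 1·530 + 57, 530 = 9·57 + 17, 57 = 3·17 + 6, 17 = 2·6 + 5, 6 = 1·5 + 1, 5 = 5·1 + 0.
Unwinding: 1 = 6 − 1·5 = 6 − (17 − 2·6) = −17 + 3·6 = −17 + 3·(57 − 3·17) = 3·57 − 10·17 = 3·57 − 10·(530 − 9·57) = −10·530 + 93·57 = −10·530 + 93·(587 − 1·530) = 93·587 − 103·530, i.e. 530·(-103) + 587·93 = 1.
Scaling by 1447 gives the particular solution (m, n) = (-149041, 134571).
Shifting by a multiple of (587, −530) keeps it a solution: m = -149041 + 254·587 = 57, n = 134571 − 254·530 = -49.
Indeed 1060·57 + 1174·(-49) = 60420 − 57526 = 2894.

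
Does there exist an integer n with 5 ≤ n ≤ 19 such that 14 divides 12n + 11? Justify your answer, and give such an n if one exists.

There is no such integer n in that range.

The values of 12n + 11 for n = 5, 6, …, 19 are 71, 83, 95, 107, 119, 131, 143, 155, 167, 179, 191, 203, 215, 227, 239; reduced mod 14 these are 1, 13, 11, 9, 7, 5, 3, 1, 13, 11, 9, 7, 5, 3, 1.
None is 0, so 14 never divides 12n + 11 on this range.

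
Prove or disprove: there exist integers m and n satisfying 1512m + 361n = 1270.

1512 and 361 are coprime, so 1512m + 361n ranges over all of ℤ.
Euclidean algorithm: 1512 = 4·361 + 68, 361 = 5·68 + 21, 68 = 3·21 + 5, 21 = 4·5 + 1, 5 = 5·1 + 0.
Unwinding: 1 = 21 − 4·5 = 21 − 4·(68 − 3·21) = −4·68 + 13·21 = −4·68 + 13·(361 − 5·68) = 13·361 − 69·68 = 13·361 − 69·(1512 − 4·361) = −69·1512 + 289·361, i.e. 1512·(-69) + 361·289 = 1.
Multiplying through by 1270: m = (-69)·1270 = -87630, n = 289·1270 = 367030 is a solution.
Shifting by a multiple of (361, −1512) keeps it a solution: m = -87630 + 243·361 = 93, n = 367030 − 243·1512 = -386.
Indeed 1512·93 + 361·(-386) = 140616 − 139346 = 1270.

m = 93, n = -386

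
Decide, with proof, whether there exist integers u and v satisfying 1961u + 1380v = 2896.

Since gcd(1961, 1380) = 1, every integer is an integer combination of 1961 and 1380.
Dividing repeatedly: 1961 = 1·1380 + 581, 1380 = 2·581 + 218, 581 = 2·218 + 145, 218 = 1·145 + 73, 145 = 1·73 + 72, 73 = 1·72 + 1, 72 = 72·1 + 0.
Unwinding: 1 = 73 − 1·72 = 73 − (145 − 1·73) = −145 + 2·73 = −145 + 2·(218 − 1·145) = 2·218 − 3·145 = 2·218 − 3·(581 − 2·218) = −3·581 + 8·218 = −3·581 + 8·(1380 − 2·581) = 8·1380 − 19·581 = 8·1380 − 19·(1961 − 1·1380) = −19·1961 + 27·1380, i.e. 1961·(-19) + 1380·27 = 1.
Multiplying through by 2896: u = (-19)·2896 = -55024, v = 27·2896 = 78192 is a solution.
Shifting by a multiple of (1380, −1961) keeps it a solution: u = -55024 + 40·1380 = 176, v = 78192 − 40·1961 = -248.
Check: 1961·176 + 1380·(-248) = 345136 − 342240 = 2896. ✓

u = 176, v = -248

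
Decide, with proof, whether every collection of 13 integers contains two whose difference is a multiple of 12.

Yes, this is always true.

There are exactly 12 possible remainders on division by 12.
Since 13 > 12, two of the 13 integers must share a residue class by the pigeonhole principle; call them a and b.
Equal remainders mean a − b ≡ 0 (mod 12), so 12 divides their difference.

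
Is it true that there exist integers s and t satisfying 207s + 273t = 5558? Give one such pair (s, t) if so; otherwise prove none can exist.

Both 207 and 273 are divisible by gcd(207, 273) = 3, hence so is any combination 207s + 273t.
But 5558 = 3·1852 + 2, so 3 ∤ 5558.
Hence no integers s, t satisfy the equation.

There are no such integers.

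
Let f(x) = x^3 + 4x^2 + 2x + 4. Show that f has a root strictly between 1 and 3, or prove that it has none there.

f(1) = 11 and f(3) = 73, both positive, so a sign-change argument is unavailable; we show f keeps this sign on the whole interval.
Shift to the endpoint 1: with x = 1 + u (0 < u < 2), one computes f(1 + u) = u^3 + 7u^2 + 13u + 11.
All 4 nonzero coefficients of this polynomial in u are positive; hence for u > 0 the value is a sum of positive terms (the constant 11 among them).
Therefore f(x) > 0 throughout (1, 3), and f has no zero there.

No.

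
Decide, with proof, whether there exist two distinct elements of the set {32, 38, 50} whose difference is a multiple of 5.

Reduce each element modulo 5: 32↦2, 38↦3, 50↦0.
These 3 residues are pairwise different, hence no difference of two elements is divisible by 5.

There is no such pair.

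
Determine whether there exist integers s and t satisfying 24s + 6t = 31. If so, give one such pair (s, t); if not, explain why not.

Any value of 24s + 6t is a multiple of gcd(24, 6) = 6.
However 31 leaves remainder 1 on division by 6.
Hence no integers s, t satisfy the equation.

No, no such integers exist.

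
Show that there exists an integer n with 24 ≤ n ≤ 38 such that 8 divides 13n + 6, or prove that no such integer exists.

n = 26

For n = 24, 25 the values 318, 331 are not multiples of 8. At n = 26 we get 13·26 + 6 = 344, and 344 = 8·43.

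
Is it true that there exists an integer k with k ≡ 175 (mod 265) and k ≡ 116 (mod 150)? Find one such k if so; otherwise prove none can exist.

There is no such integer.

Both moduli are multiples of 5 = gcd(265, 150), so any solution would satisfy k ≡ 175 and k ≡ 116 modulo 5 simultaneously.
These are incompatible: 175 − 116 = 59 is not divisible by 5.
Hence the system has no solution.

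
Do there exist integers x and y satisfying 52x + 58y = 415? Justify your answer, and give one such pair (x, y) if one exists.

gcd(52, 58) = 2, so every integer of the form 52x + 58y is a multiple of 2.
But 415 = 2·207 + 1, so 2 ∤ 415.
Therefore 52x + 58y = 415 has no solution in integers.

No such integers exist.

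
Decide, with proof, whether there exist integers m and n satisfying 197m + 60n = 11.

Since gcd(197, 60) = 1, every integer is an integer combination of 197 and 60.
Dividing repeatedly: 197 = 3·60 + 17, 60 = 3·17 + 9, 17 = 1·9 + 8, 9 = 1·8 + 1, 8 = 8·1 + 0.
Working back up the chain: 1 = 9 − 1·8 = 9 − (17 − 1·9) = −17 + 2·9 = −17 + 2·(60 − 3·17) = 2·60 − 7·17 = 2·60 − 7·(197 − 3·60) = −7·197 + 23·60. So 197·(-7) + 60·23 = 1.
Multiplying through by 11: m = (-7)·11 = -77, n = 23·11 = 253 is a solution.
The general solution is m = -77 + 60k, n = 253 − 197k; taking k = 2 gives the smaller pair m = 43, n = -141.
Check: 197·43 + 60·(-141) = 8471 − 8460 = 11. ✓

m = 43, n = -141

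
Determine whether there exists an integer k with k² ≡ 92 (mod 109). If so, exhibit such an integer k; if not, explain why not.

There is no such integer.

109 is prime, so by Euler's criterion 92 is a square mod 109 iff 92^((109−1)/2) = 92^54 ≡ 1 (mod 109).
Repeated squaring mod 109: 92^2 = 8464 ≡ 71; 92^4 ≡ 71² = 5041 ≡ 27; 92^8 ≡ 27² = 729 ≡ 75; 92^16 ≡ 75² = 5625 ≡ 66; 92^32 ≡ 66² = 4356 ≡ 105.
Since 54 = 32 + 16 + 4 + 2, 92^54 ≡ 105 · 66 · 27 · 71; multiplying out mod 109: 105·66 = 6930 ≡ 63, then 63·27 = 1701 ≡ 66, then 66·71 = 4686 ≡ 108. Thus 92^54 ≡ 108 ≡ −1 (mod 109).
By Euler's criterion 92 is a quadratic non-residue mod 109: no k satisfies k² ≡ 92 (mod 109).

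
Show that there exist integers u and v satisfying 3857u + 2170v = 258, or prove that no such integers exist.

Both 3857 and 2170 are divisible by gcd(3857, 2170) = 7, hence so is any combination 3857u + 2170v.
However 258 leaves remainder 6 on division by 7.
Hence no integers u, v satisfy the equation.

No, no such integers exist.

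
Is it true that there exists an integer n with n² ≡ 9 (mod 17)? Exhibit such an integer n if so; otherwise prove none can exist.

n = 14 works: 14² = 196, and 196 − 9 = 187 = 11·17.

n = 14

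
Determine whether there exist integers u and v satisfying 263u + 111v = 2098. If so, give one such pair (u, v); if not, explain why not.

u = 62, v = -128

263 and 111 are coprime, so 263u + 111v ranges over all of ℤ.
Dividing repeatedly: 263 = 2·111 + 41, 111 = 2·41 + 29, 41 = 1·29 + 12, 29 = 2·12 + 5, 12 = 2·5 + 2, 5 = 2·2 + 1, 2 = 2·1 + 0.
Working back up the chain: 1 = 5 − 2·2 = 5 − 2·(12 − 2·5) = −2·12 + 5·5 = −2·12 + 5·(29 − 2·12) = 5·29 − 12·12 = 5·29 − 12·(41 − 1·29) = −12·41 + 17·29 = −12·41 + 17·(111 − 2·41) = 17·111 − 46·41 = 17·111 − 46·(263 − 2·111) = −46·263 + 109·111. So 263·(-46) + 111·109 = 1.
Times 2098: 263·(-96508) + 111·228682 = 2098, so (-96508, 228682) solves it.
The general solution is u = -96508 + 111k, v = 228682 − 263k; taking k = 870 gives the smaller pair u = 62, v = -128.
Check: 263·62 + 111·(-128) = 16306 − 14208 = 2098. ✓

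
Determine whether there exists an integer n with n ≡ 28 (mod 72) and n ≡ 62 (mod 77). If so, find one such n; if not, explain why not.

n = 1756

Since 72 and 77 share no common factor, CRT says the pair of congruences has a solution (unique mod 5544).
Write n = 28 + 72t and require 28 + 72t ≡ 62 (mod 77), i.e. 72t ≡ 34 (mod 77).
Note 72·46 = 3312 ≡ 1 (mod 77) (as 3312 − 1 = 43·77), so 72⁻¹ ≡ 46.
Therefore t ≡ 46·34 = 1564 ≡ 24 (mod 77).
With t = 24: n = 28 + 72·24 = 1756.
Indeed 1756 ≡ 28 (mod 72) and 1756 ≡ 62 (mod 77).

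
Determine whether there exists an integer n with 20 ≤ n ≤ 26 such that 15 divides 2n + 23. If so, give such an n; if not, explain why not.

Scanning upward from n = 20 gives 63, 65, 67, 69, 71, 73, none divisible by 15. At n = 26 we get 2·26 + 23 = 75, and 75 = 15·5.

n = 26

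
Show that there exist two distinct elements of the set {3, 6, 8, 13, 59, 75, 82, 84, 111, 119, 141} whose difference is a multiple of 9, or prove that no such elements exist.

3 and 75 are such a pair.

3 mod 9 = 3 and 75 mod 9 = 3, so 75 − 3 = 72 = 8·9.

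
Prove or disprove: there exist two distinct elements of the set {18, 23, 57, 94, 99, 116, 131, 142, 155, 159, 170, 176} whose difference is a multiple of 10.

Yes: 99 and 159.

Both 99 and 159 leave remainder 9 on division by 10; their difference 60 = 6·10 is a multiple of 10.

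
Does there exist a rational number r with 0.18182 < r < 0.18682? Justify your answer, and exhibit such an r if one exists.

Look for a denominator N such that an integer falls strictly between N·0.18182 and N·0.18682. N = 27 works: 27·0.18182 = 4.90914 < 5 < 5.04414 = 27·0.18682.
Dividing back, 0.18182 < 5/27 < 0.18682, and 5/27 is rational.

r = 5/27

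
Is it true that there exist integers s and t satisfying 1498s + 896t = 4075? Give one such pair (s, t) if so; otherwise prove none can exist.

There are no such integers.

gcd(1498, 896) = 14, so every integer of the form 1498s + 896t is a multiple of 14.
But 4075 is not a multiple of 14 (it leaves remainder 1).
Hence no integers s, t satisfy the equation.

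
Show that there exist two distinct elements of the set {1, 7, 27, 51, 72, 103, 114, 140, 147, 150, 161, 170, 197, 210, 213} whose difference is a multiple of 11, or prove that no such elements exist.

1 mod 11 = 1 and 210 mod 11 = 1, so 210 − 1 = 209 = 19·11.

1 and 210 are such a pair.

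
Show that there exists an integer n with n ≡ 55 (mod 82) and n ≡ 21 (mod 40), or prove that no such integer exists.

n = 301

gcd(82, 40) = 2. A simultaneous solution exists iff 55 ≡ 21 (mod 2); here 55 mod 2 = 1 = 21 mod 2, so it does.
List candidates n ≡ 55 (mod 82): 55, 137, 219, 301. Modulo 40 these are 15, 17, 19, 21; 301 gives 21 as required.
Verify: 301 = 3·82 + 55 and 301 = 7·40 + 21. ✓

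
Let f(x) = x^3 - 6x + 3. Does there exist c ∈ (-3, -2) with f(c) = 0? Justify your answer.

Such a root exists.

f(-3) = -6 and f(-2) = 7, which have opposite signs.
Since f is a polynomial it is continuous on [-3, -2].
The Intermediate Value Theorem then guarantees some c ∈ (-3, -2) with f(c) = 0.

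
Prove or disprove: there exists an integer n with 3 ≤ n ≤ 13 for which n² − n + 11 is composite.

At n = 12: 12² − 12 + 11 = 143 = 11·13, which is composite.

n = 12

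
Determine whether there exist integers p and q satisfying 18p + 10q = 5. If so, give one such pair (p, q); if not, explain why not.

No such integers exist.

Any value of 18p + 10q is a multiple of gcd(18, 10) = 2.
But 5 = 2·2 + 1, so 2 ∤ 5.
Therefore 18p + 10q = 5 has no solution in integers.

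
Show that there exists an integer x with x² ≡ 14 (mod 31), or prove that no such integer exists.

x = 13

x = 13 works: 13² = 169, and 169 − 14 = 155 = 5·31.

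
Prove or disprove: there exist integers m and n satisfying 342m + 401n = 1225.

342 and 401 are coprime, so 342m + 401n ranges over all of ℤ.
Dividing repeatedly: 401 = 1·342 + 59, 342 = 5·59 + 47, 59 = 1·47 + 12, 47 = 3·12 + 11, 12 = 1·11 + 1, 11 = 11·1 + 0.
Working back up the chain: 1 = 12 − 1·11 = 12 − (47 − 3·12) = −47 + 4·12 = −47 + 4·(59 − 1·47) = 4·59 − 5·47 = 4·59 − 5·(342 − 5·59) = −5·342 + 29·59 = −5·342 + 29·(401 − 1·342) = 29·401 − 34·342. So 342·(-34) + 401·29 = 1.
Times 1225: 342·(-41650) + 401·35525 = 1225, so (-41650, 35525) solves it.
Adding 104·401 to m and subtracting 104·342 from n gives the tidier solution (54, -43).
Indeed 342·54 + 401·(-43) = 18468 − 17243 = 1225.

m = 54, n = -43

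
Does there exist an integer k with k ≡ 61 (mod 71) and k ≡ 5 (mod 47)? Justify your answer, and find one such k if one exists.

gcd(71, 47) = 1, so the Chinese Remainder Theorem guarantees exactly one residue class mod 3337 satisfying both.
Write k = 61 + 71t and require 61 + 71t ≡ 5 (mod 47), i.e. 71t ≡ 38 (mod 47).
71 ≡ 24 (mod 47), so this reads 24t ≡ 38 (mod 47). To invert 24 modulo 47: 47 = 1·24 + 23, 24 = 1·23 + 1, 23 = 23·1 + 0, and unwinding, 1 = 24 − 1·23 = 24 − (47 − 1·24) = −47 + 2·24. Thus 24⁻¹ ≡ 2 (mod 47).
Multiplying by 2: t ≡ 2·38 = 76 ≡ 29 (mod 47).
With t = 29: k = 61 + 71·29 = 2120.
Check: 2120 mod 71 = 61, 2120 mod 47 = 5. ✓

k = 2120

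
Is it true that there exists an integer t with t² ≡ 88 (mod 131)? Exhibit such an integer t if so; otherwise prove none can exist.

There is no such integer.

Apply Euler's criterion with the prime 131: 88 is a quadratic residue iff 88^65 ≡ 1 (mod 131), and a non-residue iff it is ≡ −1.
Repeated squaring mod 131: 88^2 = 7744 ≡ 15; 88^4 ≡ 15² = 225 ≡ 94; 88^8 ≡ 94² = 8836 ≡ 59; 88^16 ≡ 59² = 3481 ≡ 75; 88^32 ≡ 75² = 5625 ≡ 123; 88^64 ≡ 123² = 15129 ≡ 64.
Since 65 = 64 + 1, 88^65 ≡ 64 · 88; multiplying out mod 131: 64·88 = 5632 ≡ 130. Thus 88^65 ≡ 130 ≡ −1 (mod 131).
The value −1 means 88 is a non-residue modulo 131, so t² ≡ 88 (mod 131) is impossible.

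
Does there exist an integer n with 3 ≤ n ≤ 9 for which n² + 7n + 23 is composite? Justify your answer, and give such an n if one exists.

At n = 8: 8² + 7·8 + 23 = 143 = 11·13, which is composite.

n = 8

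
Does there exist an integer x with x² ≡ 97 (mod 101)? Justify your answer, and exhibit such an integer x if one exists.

Take x = 81. Then 81² = 6561 = 64·101 + 97, so 81² ≡ 97 (mod 101).

x = 81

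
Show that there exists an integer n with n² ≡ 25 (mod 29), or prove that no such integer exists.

n = 5

Take n = 5. Then 5² = 25, and since 0 ≤ 25 < 29 this is already reduced: 5² ≡ 25 (mod 29).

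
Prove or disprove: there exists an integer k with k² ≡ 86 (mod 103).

Apply Euler's criterion with the prime 103: 86 is a quadratic residue iff 86^51 ≡ 1 (mod 103), and a non-residue iff it is ≡ −1.
Squaring successively (mod 103): 86^2 = 7396 ≡ 83; 86^4 ≡ 83² = 6889 ≡ 91; 86^8 ≡ 91² = 8281 ≡ 41; 86^16 ≡ 41² = 1681 ≡ 33; 86^32 ≡ 33² = 1089 ≡ 59.
Since 51 = 32 + 16 + 2 + 1, 86^51 ≡ 59 · 33 · 83 · 86; multiplying out mod 103: 59·33 = 1947 ≡ 93, then 93·83 = 7719 ≡ 97, then 97·86 = 8342 ≡ 102. Thus 86^51 ≡ 102 ≡ −1 (mod 103).
The value −1 means 86 is a non-residue modulo 103, so k² ≡ 86 (mod 103) is impossible.

No, no such integer exists.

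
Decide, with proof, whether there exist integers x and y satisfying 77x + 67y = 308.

x = 4, y = 0

77 and 67 are coprime, so 77x + 67y ranges over all of ℤ.
Euclidean algorithm: 77 = 1·67 + 10, 67 = 6·10 + 7, 10 = 1·7 + 3, 7 = 2·3 + 1, 3 = 3·1 + 0.
Back-substituting, 1 = 7 − 2·3 = 7 − 2·(10 − 1·7) = −2·10 + 3·7 = −2·10 + 3·(67 − 6·10) = 3·67 − 20·10 = 3·67 − 20·(77 − 1·67) = −20·77 + 23·67; that is, 77·(-20) + 67·23 = 1.
Multiplying through by 308: x = (-20)·308 = -6160, y = 23·308 = 7084 is a solution.
Shifting by a multiple of (67, −77) keeps it a solution: x = -6160 + 92·67 = 4, y = 7084 − 92·77 = 0.
Indeed 77·4 + 67·0 = 308 + 0 = 308.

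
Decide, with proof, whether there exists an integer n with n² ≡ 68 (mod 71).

There is no such integer.

71 is prime, so by Euler's criterion 68 is a square mod 71 iff 68^((71−1)/2) = 68^35 ≡ 1 (mod 71).
Repeated squaring mod 71: 68^2 = 4624 ≡ 9; 68^4 ≡ 9² = 81 ≡ 10; 68^8 ≡ 10² = 100 ≡ 29; 68^16 ≡ 29² = 841 ≡ 60; 68^32 ≡ 60² = 3600 ≡ 50.
Since 35 = 32 + 2 + 1, 68^35 ≡ 50 · 9 · 68; multiplying out mod 71: 50·9 = 450 ≡ 24, then 24·68 = 1632 ≡ 70. Thus 68^35 ≡ 70 ≡ −1 (mod 71).
By Euler's criterion 68 is a quadratic non-residue mod 71: no n satisfies n² ≡ 68 (mod 71).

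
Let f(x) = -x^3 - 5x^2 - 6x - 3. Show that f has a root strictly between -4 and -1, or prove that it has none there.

f(-4) = 5 and f(-1) = -1, which have opposite signs.
As a polynomial, f is continuous on every closed interval.
By the Intermediate Value Theorem f must vanish at some point of (-4, -1).

Yes, f has a root in the interval.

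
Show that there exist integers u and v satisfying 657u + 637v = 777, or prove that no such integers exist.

u = 7, v = -6

657 and 637 are coprime, so 657u + 637v ranges over all of ℤ.
Euclidean algorithm: 657 = 1·637 + 20, 637 = 31·20 + 17, 20 = 1·17 + 3, 17 = 5·3 + 2, 3 = 1·2 + 1, 2 = 2·1 + 0.
Unwinding: 1 = 3 − 1·2 = 3 − (17 − 5·3) = −17 + 6·3 = −17 + 6·(20 − 1·17) = 6·20 − 7·17 = 6·20 − 7·(637 − 31·20) = −7·637 + 223·20 = −7·637 + 223·(657 − 1·637) = 223·657 − 230·637, i.e. 657·223 + 637·(-230) = 1.
Scaling by 777 gives the particular solution (u, v) = (173271, -178710).
Subtracting 272·637 from u and adding 272·657 to v gives the tidier solution (7, -6).
Indeed 657·7 + 637·(-6) = 4599 − 3822 = 777.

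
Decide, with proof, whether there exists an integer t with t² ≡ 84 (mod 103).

There is no such integer.

103 is prime, so by Euler's criterion 84 is a square mod 103 iff 84^((103−1)/2) = 84^51 ≡ 1 (mod 103).
Repeated squaring mod 103: 84^2 = 7056 ≡ 52; 84^4 ≡ 52² = 2704 ≡ 26; 84^8 ≡ 26² = 676 ≡ 58; 84^16 ≡ 58² = 3364 ≡ 68; 84^32 ≡ 68² = 4624 ≡ 92.
Since 51 = 32 + 16 + 2 + 1, 84^51 ≡ 92 · 68 · 52 · 84; multiplying out mod 103: 92·68 = 6256 ≡ 76, then 76·52 = 3952 ≡ 38, then 38·84 = 3192 ≡ 102. Thus 84^51 ≡ 102 ≡ −1 (mod 103).
The value −1 means 84 is a non-residue modulo 103, so t² ≡ 84 (mod 103) is impossible.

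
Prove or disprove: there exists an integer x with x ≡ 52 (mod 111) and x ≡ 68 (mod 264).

Both moduli are multiples of 3 = gcd(111, 264), so any solution would satisfy x ≡ 52 and x ≡ 68 modulo 3 simultaneously.
However 52 ≡ 1 and 68 ≡ 2 (mod 3), and 1 ≠ 2.
Hence the system has no solution.

No such integer exists.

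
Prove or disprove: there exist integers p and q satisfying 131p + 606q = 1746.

131 and 606 are coprime, so 131p + 606q ranges over all of ℤ.
Dividing repeatedly: 606 = 4·131 + 82, 131 = 1·82 + 49, 82 = 1·49 + 33, 49 = 1·33 + 16, 33 = 2·16 + 1, 16 = 16·1 + 0.
Working back up the chain: 1 = 33 − 2·16 = 33 − 2·(49 − 1·33) = −2·49 + 3·33 = −2·49 + 3·(82 − 1·49) = 3·82 − 5·49 = 3·82 − 5·(131 − 1·82) = −5·131 + 8·82 = −5·131 + 8·(606 − 4·131) = 8·606 − 37·131. So 131·(-37) + 606·8 = 1.
Times 1746: 131·(-64602) + 606·13968 = 1746, so (-64602, 13968) solves it.
The general solution is p = -64602 + 606k, q = 13968 − 131k; taking k = 107 gives the smaller pair p = 240, q = -49.
Check: 131·240 + 606·(-49) = 31440 − 29694 = 1746. ✓

p = 240, q = -49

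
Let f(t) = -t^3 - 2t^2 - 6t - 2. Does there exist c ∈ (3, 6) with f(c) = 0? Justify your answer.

No such root exists.

Evaluate at the endpoints: f(3) = -65, f(6) = -326 — same sign (negative).
f'(t) = -3t^2 - 4t - 6 has discriminant (-4)² − 4·(-3)·(-6) = -56 < 0, so f' has no real roots and is negative for every real t.
So f is strictly decreasing; between 3 and 6 its values lie between f(3) = -65 and f(6) = -326, all negative. Therefore f has no root in (3, 6).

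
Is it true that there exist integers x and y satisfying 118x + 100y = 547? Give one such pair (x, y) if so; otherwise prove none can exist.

Both 118 and 100 are divisible by gcd(118, 100) = 2, hence so is any combination 118x + 100y.
However 547 leaves remainder 1 on division by 2.
Therefore 118x + 100y = 547 has no solution in integers.

No such integers exist.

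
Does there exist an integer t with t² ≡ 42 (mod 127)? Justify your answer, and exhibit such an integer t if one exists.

t = 13

Take t = 13. Then 13² = 169 = 1·127 + 42, so 13² ≡ 42 (mod 127).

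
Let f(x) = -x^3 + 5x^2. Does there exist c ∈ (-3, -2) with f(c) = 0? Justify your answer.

The endpoint values f(-3) = 72 and f(-2) = 28 are both positive. Claim: f(x) > 0 for every x in (-3, -2).
Substitute x = -2 − u, where 0 < u < 1 on the interval. Expanding, f(-2 − u) = u^3 + 11u^2 + 32u + 28.
The nonzero coefficients here are all positive, so for u > 0 every term is positive (or zero), and the constant term 28 is strictly positive.
Therefore f(x) > 0 throughout (-3, -2), and f has no zero there.

No such root exists.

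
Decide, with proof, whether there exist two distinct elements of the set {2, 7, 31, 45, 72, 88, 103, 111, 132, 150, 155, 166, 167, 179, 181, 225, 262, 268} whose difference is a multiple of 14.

Reduce each element mod 14: 2↦2, 7↦7, 31↦3, 45↦3, 72↦2, 88↦4, 103↦5, 111↦13, 132↦6, 150↦10, 155↦1, 166↦12, 167↦13, 179↦11, 181↦13, 225↦1, 262↦10, 268↦2. The residue 2 repeats (at 2 and 72), and 72 − 2 = 70 = 5·14.

2 and 72 are such a pair.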